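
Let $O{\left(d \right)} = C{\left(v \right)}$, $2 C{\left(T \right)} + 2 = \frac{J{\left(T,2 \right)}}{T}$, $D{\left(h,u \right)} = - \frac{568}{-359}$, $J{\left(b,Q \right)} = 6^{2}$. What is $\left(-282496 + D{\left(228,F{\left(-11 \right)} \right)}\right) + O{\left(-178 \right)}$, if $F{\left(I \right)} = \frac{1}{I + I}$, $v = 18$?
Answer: $- \frac{101415496}{359} \approx -2.8249 \cdot 10^{5}$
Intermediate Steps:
$J{\left(b,Q \right)} = 36$
$F{\left(I \right)} = \frac{1}{2 I}$
$D{\left(h,u \right)} = \frac{568}{359}$ ($D{\left(h,u \right)} = \left(-568\right) \left(- \frac{1}{359}\right) = \frac{568}{359}$)
$C{\left(T \right)} = -1 + \frac{18}{T}$ ($C{\left(T \right)} = -1 + \frac{36 \frac{1}{T}}{2} = -1 + \frac{18}{T}$)
$O{\left(d \right)} = 0$ ($O{\left(d \right)} = \frac{18 - 18}{18} = \frac{1}{18} \cdot 0 = 0$)
$\left(-282496 + D{\left(228,F{\left(-11 \right)} \right)}\right) + O{\left(-178 \right)} = \left(-282496 + \frac{568}{359}\right) + 0 = - \frac{101415496}{359} + 0 = - \frac{101415496}{359}$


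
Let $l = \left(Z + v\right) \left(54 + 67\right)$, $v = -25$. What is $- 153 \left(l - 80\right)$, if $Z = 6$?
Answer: $363987$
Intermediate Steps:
$l = -2299$ ($l = \left(6 - 25\right) \left(54 + 67\right) = \left(-19\right) 121 = -2299$)
$- 153 \left(l - 80\right) = - 153 \left(-2299 - 80\right) = \left(-153\right) \left(-2379\right) = 363987$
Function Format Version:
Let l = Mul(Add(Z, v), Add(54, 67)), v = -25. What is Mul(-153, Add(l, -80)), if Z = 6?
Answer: 363987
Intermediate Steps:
l = -2299 (l = Mul(Add(6, -25), Add(54, 67)) = Mul(-19, 121) = -2299)
Mul(-153, Add(l, -80)) = Mul(-153, Add(-2299, -80)) = Mul(-153, -2379) = 363987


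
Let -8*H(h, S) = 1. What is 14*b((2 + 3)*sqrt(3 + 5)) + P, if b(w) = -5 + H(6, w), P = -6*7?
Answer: -455/4 ≈ -113.75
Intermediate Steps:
H(h, S) = -1/8 (H(h, S) = -1/8*1 = -1/8)
P = -42
b(w) = -41/8 (b(w) = -5 - 1/8 = -41/8)
14*b((2 + 3)*sqrt(3 + 5)) + P = 14*(-41/8) - 42 = -287/4 - 42 = -455/4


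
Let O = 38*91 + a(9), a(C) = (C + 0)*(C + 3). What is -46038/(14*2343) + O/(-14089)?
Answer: -127600219/77024563 ≈ -1.6566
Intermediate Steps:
a(C) = C*(3 + C)
O = 3566 (O = 38*91 + 9*(3 + 9) = 3458 + 9*12 = 3458 + 108 = 3566)
-46038/(14*2343) + O/(-14089) = -46038/(14*2343) + 3566/(-14089) = -46038/32802 + 3566*(-1/14089) = -46038*1/32802 - 3566/14089 = -7673/5467 - 3566/14089 = -127600219/77024563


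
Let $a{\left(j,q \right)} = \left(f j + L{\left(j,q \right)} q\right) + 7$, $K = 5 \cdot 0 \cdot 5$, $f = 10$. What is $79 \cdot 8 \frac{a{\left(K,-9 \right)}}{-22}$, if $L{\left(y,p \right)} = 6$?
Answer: $\frac{14852}{11} \approx 1350.2$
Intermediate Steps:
$K = 0$ ($K = 0 \cdot 5 = 0$)
$a{\left(j,q \right)} = 7 + 6 q + 10 j$ ($a{\left(j,q \right)} = \left(10 j + 6 q\right) + 7 = \left(6 q + 10 j\right) + 7 = 7 + 6 q + 10 j$)
$79 \cdot 8 \frac{a{\left(K,-9 \right)}}{-22} = 79 \cdot 8 \frac{7 + 6 \left(-9\right) + 10 \cdot 0}{-22} = 632 \left(7 - 54 + 0\right) \left(- \frac{1}{22}\right) = 632 \left(\left(-47\right) \left(- \frac{1}{22}\right)\right) = 632 \cdot \frac{47}{22} = \frac{14852}{11}$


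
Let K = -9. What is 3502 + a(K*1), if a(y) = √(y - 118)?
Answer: 3502 + I*√127 ≈ 3502.0 + 11.269*I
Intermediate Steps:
a(y) = √(-118 + y)
3502 + a(K*1) = 3502 + √(-118 - 9*1) = 3502 + √(-118 - 9) = 3502 + √(-127) = 3502 + I*√127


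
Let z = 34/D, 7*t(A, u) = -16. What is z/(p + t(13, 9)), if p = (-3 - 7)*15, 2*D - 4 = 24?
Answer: -17/1066 ≈ -0.015947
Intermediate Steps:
D = 14 (D = 2 + (½)*24 = 2 + 12 = 14)
t(A, u) = -16/7 (t(A, u) = (⅐)*(-16) = -16/7)
z = 17/7 (z = 34/14 = 34*(1/14) = 17/7 ≈ 2.4286)
p = -150 (p = -10*15 = -150)
z/(p + t(13, 9)) = 17/(7*(-150 - 16/7)) = 17/(7*(-1066/7)) = (17/7)*(-7/1066) = -17/1066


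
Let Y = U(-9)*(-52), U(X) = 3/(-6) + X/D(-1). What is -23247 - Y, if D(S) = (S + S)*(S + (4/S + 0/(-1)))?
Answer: -116599/5 ≈ -23320.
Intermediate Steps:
D(S) = 2*S*(S + 4/S) (D(S) = (2*S)*(S + (4/S + 0*(-1))) = (2*S)*(S + (4/S + 0)) = (2*S)*(S + 4/S) = 2*S*(S + 4/S))
U(X) = -1/2 + X/10 (U(X) = 3/(-6) + X/(8 + 2*(-1)**2) = 3*(-1/6) + X/(8 + 2*1) = -1/2 + X/(8 + 2) = -1/2 + X/10)
Y = 364/5 (Y = (-1/2 + (1/10)*(-9))*(-52) = (-1/2 - 9/10)*(-52) = -7/5*(-52) = 364/5 ≈ 72.800)
-23247 - Y = -23247 - 1*364/5 = -23247 - 364/5 = -116599/5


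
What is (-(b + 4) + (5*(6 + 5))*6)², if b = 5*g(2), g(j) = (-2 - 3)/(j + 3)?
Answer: 109561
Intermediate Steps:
g(j) = -5/(3 + j)
b = -5 (b = 5*(-5/(3 + 2)) = 5*(-5/5) = 5*(-5*⅕) = 5*(-1) = -5)
(-(b + 4) + (5*(6 + 5))*6)² = (-(-5 + 4) + (5*(6 + 5))*6)² = (-1*(-1) + (5*11)*6)² = (1 + 55*6)² = (1 + 330)² = 331² = 109561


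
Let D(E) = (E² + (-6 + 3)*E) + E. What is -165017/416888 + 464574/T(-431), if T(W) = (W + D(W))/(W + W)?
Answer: -8071290391/3751992 ≈ -2151.2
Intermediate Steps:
D(E) = E² - 2*E (D(E) = (E² - 3*E) + E = E² - 2*E)
T(W) = (W + W*(-2 + W))/(2*W) (T(W) = (W + W*(-2 + W))/(W + W) = (W + W*(-2 + W))/((2*W)) = (W + W*(-2 + W))*(1/(2*W)) = (W + W*(-2 + W))/(2*W))
-165017/416888 + 464574/T(-431) = -165017/416888 + 464574/(-½ + (½)*(-431)) = -165017*1/416888 + 464574/(-½ - 431/2) = -165017/416888 + 464574/(-216) = -165017/416888 + 464574*(-1/216) = -165017/416888 - 77429/36 = -8071290391/3751992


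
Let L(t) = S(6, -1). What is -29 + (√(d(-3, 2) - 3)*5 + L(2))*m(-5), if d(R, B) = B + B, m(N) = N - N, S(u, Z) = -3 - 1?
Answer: -29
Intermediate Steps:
S(u, Z) = -4
L(t) = -4
m(N) = 0
d(R, B) = 2*B
-29 + (√(d(-3, 2) - 3)*5 + L(2))*m(-5) = -29 + (√(2*2 - 3)*5 - 4)*0 = -29 + (√(4 - 3)*5 - 4)*0 = -29 + (√1*5 - 4)*0 = -29 + (1*5 - 4)*0 = -29 + (5 - 4)*0 = -29 + 1*0 = -29 + 0 = -29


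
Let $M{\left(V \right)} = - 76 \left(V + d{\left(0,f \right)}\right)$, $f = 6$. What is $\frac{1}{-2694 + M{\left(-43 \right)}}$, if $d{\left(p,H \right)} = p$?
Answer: $\frac{1}{574} \approx 0.0017422$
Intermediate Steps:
$M{\left(V \right)} = - 76 V$ ($M{\left(V \right)} = - 76 \left(V + 0\right) = - 76 V$)
$\frac{1}{-2694 + M{\left(-43 \right)}} = \frac{1}{-2694 - -3268} = \frac{1}{-2694 + 3268} = \frac{1}{574}$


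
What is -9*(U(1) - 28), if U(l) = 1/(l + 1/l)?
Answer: 495/2 ≈ 247.50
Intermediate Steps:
-9*(U(1) - 28) = -9*(1/(1 + 1²) - 28) = -9*(1/(1 + 1) - 28) = -9*(1/2 - 28) = -9*(1*(½) - 28) = -9*(½ - 28) = -9*(-55/2) = 495/2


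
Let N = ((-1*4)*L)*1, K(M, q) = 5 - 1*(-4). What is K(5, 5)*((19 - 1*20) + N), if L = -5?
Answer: 171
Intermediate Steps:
K(M, q) = 9 (K(M, q) = 5 + 4 = 9)
N = 20 (N = (-1*4*(-5))*1 = -4*(-5)*1 = 20*1 = 20)
K(5, 5)*((19 - 1*20) + N) = 9*((19 - 1*20) + 20) = 9*((19 - 20) + 20) = 9*(-1 + 20) = 9*19 = 171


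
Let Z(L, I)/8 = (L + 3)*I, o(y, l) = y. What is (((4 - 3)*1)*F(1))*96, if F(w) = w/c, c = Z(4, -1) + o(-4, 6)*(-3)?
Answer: -24/11 ≈ -2.1818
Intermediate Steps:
Z(L, I) = 8*I*(3 + L) (Z(L, I) = 8*((L + 3)*I) = 8*((3 + L)*I) = 8*(I*(3 + L)) = 8*I*(3 + L))
c = -44 (c = 8*(-1)*(3 + 4) - 4*(-3) = 8*(-1)*7 + 12 = -56 + 12 = -44)
F(w) = -w/44 (F(w) = w/(-44) = w*(-1/44) = -w/44)
(((4 - 3)*1)*F(1))*96 = (((4 - 3)*1)*(-1/44*1))*96 = ((1*1)*(-1/44))*96 = (1*(-1/44))*96 = -1/44*96 = -24/11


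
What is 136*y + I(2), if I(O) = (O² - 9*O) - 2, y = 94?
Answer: 12768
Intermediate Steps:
I(O) = -2 + O² - 9*O
136*y + I(2) = 136*94 + (-2 + 2² - 9*2) = 12784 + (-2 + 4 - 18) = 12784 - 16 = 12768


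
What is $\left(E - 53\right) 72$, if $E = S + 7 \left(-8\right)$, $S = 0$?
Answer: $-7848$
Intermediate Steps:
$E = -56$ ($E = 0 + 7 \left(-8\right) = 0 - 56 = -56$)
$\left(E - 53\right) 72 = \left(-56 - 53\right) 72 = \left(-109\right) 72 = -7848$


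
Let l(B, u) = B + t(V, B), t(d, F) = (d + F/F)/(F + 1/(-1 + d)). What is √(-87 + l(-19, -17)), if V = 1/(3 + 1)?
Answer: I*√1578619/122 ≈ 10.299*I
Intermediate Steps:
V = ¼ (V = 1/4 = ¼ ≈ 0.25000)
t(d, F) = (1 + d)/(F + 1/(-1 + d)) (t(d, F) = (d + 1)/(F + 1/(-1 + d)) = (1 + d)/(F + 1/(-1 + d)))
l(B, u) = B - 15/(16*(1 - 3*B/4)) (l(B, u) = B + (-1 + (¼)²)/(1 - B + B*(¼)) = B + (-1 + 1/16)/(1 - B + B/4) = B - 15/16/(1 - 3*B/4) = B - 15/(16*(1 - 3*B/4)))
√(-87 + l(-19, -17)) = √(-87 + (-15 + 4*(-19)*(4 - 3*(-19)))/(4*(4 - 3*(-19)))) = √(-87 + (-15 + 4*(-19)*(4 + 57))/(4*(4 + 57))) = √(-87 + (¼)*(-15 + 4*(-19)*61)/61) = √(-87 + (¼)*(1/61)*(-15 - 4636)) = √(-87 + (¼)*(1/61)*(-4651)) = √(-87 - 4651/244) = √(-25879/244) = I*√1578619/122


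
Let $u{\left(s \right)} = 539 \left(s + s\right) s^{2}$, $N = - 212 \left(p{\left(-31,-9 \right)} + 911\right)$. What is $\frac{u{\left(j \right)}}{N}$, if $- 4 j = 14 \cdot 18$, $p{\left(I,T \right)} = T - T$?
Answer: $\frac{134775333}{96566} \approx 1395.7$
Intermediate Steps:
$p{\left(I,T \right)} = 0$
$N = -193132$ ($N = - 212 \left(0 + 911\right) = \left(-212\right) 911 = -193132$)
$j = -63$ ($j = - \frac{14 \cdot 18}{4} = \left(- \frac{1}{4}\right) 252 = -63$)
$u{\left(s \right)} = 1078 s^{3}$ ($u{\left(s \right)} = 539 \cdot 2 s s^{2} = 1078 s s^{2} = 1078 s^{3}$)
$\frac{u{\left(j \right)}}{N} = \frac{1078 \left(-63\right)^{3}}{-193132} = 1078 \left(-250047\right) \left(- \frac{1}{193132}\right) = \left(-269550666\right) \left(- \frac{1}{193132}\right) = \frac{134775333}{96566}$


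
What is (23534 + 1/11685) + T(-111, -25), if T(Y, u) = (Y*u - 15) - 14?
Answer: 307081801/11685 ≈ 26280.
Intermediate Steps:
T(Y, u) = -29 + Y*u (T(Y, u) = (-15 + Y*u) - 14 = -29 + Y*u)
(23534 + 1/11685) + T(-111, -25) = (23534 + 1/11685) + (-29 - 111*(-25)) = (23534 + 1/11685) + (-29 + 2775) = 274994791/11685 + 2746 = 307081801/11685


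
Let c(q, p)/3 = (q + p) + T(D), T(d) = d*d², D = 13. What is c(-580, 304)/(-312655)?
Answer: -5763/312655 ≈ -0.018432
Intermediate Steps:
T(d) = d³
c(q, p) = 6591 + 3*p + 3*q (c(q, p) = 3*((q + p) + 13³) = 3*((p + q) + 2197) = 3*(2197 + p + q) = 6591 + 3*p + 3*q)
c(-580, 304)/(-312655) = (6591 + 3*304 + 3*(-580))/(-312655) = (6591 + 912 - 1740)*(-1/312655) = 5763*(-1/312655) = -5763/312655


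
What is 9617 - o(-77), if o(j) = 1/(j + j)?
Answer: 1481019/154 ≈ 9617.0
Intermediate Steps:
o(j) = 1/(2*j)
9617 - o(-77) = 9617 - 1/(2*(-77)) = 9617 - (-1)/(2*77) = 9617 - 1*(-1/154) = 9617 + 1/154 = 1481019/154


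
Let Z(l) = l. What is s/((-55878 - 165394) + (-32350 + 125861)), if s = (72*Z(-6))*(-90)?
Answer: -12960/42587 ≈ -0.30432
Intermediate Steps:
s = 38880 (s = (72*(-6))*(-90) = -432*(-90) = 38880)
s/((-55878 - 165394) + (-32350 + 125861)) = 38880/((-55878 - 165394) + (-32350 + 125861)) = 38880/(-221272 + 93511) = 38880/(-127761) = 38880*(-1/127761) = -12960/42587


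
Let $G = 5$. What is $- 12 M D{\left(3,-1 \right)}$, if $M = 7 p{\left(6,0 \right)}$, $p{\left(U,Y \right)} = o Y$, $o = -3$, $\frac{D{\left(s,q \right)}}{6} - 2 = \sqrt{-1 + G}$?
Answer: $0$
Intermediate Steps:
$D{\left(s,q \right)} = 24$ ($D{\left(s,q \right)} = 12 + 6 \sqrt{-1 + 5} = 12 + 6 \sqrt{4} = 12 + 6 \cdot 2 = 12 + 12 = 24$)
$p{\left(U,Y \right)} = - 3 Y$
$M = 0$ ($M = 7 \left(\left(-3\right) 0\right) = 7 \cdot 0 = 0$)
$- 12 M D{\left(3,-1 \right)} = \left(-12\right) 0 \cdot 24 = 0 \cdot 24 = 0$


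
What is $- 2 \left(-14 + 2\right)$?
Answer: $24$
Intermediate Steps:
$- 2 \left(-14 + 2\right) = \left(-2\right) \left(-12\right) = 24$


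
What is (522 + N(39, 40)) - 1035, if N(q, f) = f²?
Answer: 1087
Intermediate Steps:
(522 + N(39, 40)) - 1035 = (522 + 40²) - 1035 = (522 + 1600) - 1035 = 2122 - 1035 = 1087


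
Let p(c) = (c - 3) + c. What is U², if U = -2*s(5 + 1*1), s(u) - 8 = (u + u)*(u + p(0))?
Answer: 7744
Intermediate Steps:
p(c) = -3 + 2*c (p(c) = (-3 + c) + c = -3 + 2*c)
s(u) = 8 + 2*u*(-3 + u) (s(u) = 8 + (u + u)*(u + (-3 + 2*0)) = 8 + (2*u)*(u + (-3 + 0)) = 8 + (2*u)*(u - 3) = 8 + (2*u)*(-3 + u) = 8 + 2*u*(-3 + u))
U = -88 (U = -2*(8 - 6*(5 + 1*1) + 2*(5 + 1*1)²) = -2*(8 - 6*(5 + 1) + 2*(5 + 1)²) = -2*(8 - 6*6 + 2*6²) = -2*(8 - 36 + 2*36) = -2*(8 - 36 + 72) = -2*44 = -88)
U² = (-88)² = 7744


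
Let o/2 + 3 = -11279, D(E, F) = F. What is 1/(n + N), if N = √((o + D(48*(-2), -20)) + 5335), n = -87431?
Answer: -87431/7644197010 - I*√17249/7644197010 ≈ -1.1438e-5 - 1.7181e-8*I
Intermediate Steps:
o = -22564 (o = -6 + 2*(-11279) = -6 - 22558 = -22564)
N = I*√17249 (N = √((-22564 - 20) + 5335) = √(-22584 + 5335) = √(-17249) = I*√17249 ≈ 131.34*I)
1/(n + N) = 1/(-87431 + I*√17249)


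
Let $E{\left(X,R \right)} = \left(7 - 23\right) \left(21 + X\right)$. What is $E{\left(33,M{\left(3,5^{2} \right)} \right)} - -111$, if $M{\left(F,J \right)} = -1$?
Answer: $-753$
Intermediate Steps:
$E{\left(X,R \right)} = -336 - 16 X$ ($E{\left(X,R \right)} = - 16 \left(21 + X\right) = -336 - 16 X$)
$E{\left(33,M{\left(3,5^{2} \right)} \right)} - -111 = \left(-336 - 528\right) - -111 = \left(-336 - 528\right) + 111 = -864 + 111 = -753$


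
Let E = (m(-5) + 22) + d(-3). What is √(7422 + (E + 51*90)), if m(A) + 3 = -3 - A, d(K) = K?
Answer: √12030 ≈ 109.68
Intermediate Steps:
m(A) = -6 - A (m(A) = -3 + (-3 - A) = -6 - A)
E = 18 (E = ((-6 - 1*(-5)) + 22) - 3 = ((-6 + 5) + 22) - 3 = (-1 + 22) - 3 = 21 - 3 = 18)
√(7422 + (E + 51*90)) = √(7422 + (18 + 51*90)) = √(7422 + (18 + 4590)) = √(7422 + 4608) = √12030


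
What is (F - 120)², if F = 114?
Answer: 36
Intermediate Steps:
(F - 120)² = (114 - 120)² = (-6)² = 36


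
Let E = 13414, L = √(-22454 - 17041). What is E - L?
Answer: 13414 - I*√39495 ≈ 13414.0 - 198.73*I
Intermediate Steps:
L = I*√39495 (L = √(-39495) = I*√39495 ≈ 198.73*I)
E - L = 13414 - I*√39495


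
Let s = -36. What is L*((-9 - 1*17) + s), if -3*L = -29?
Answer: -1798/3 ≈ -599.33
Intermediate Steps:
L = 29/3 (L = -⅓*(-29) = 29/3 ≈ 9.6667)
L*((-9 - 1*17) + s) = 29*((-9 - 1*17) - 36)/3 = 29*((-9 - 17) - 36)/3 = 29*(-26 - 36)/3 = (29/3)*(-62) = -1798/3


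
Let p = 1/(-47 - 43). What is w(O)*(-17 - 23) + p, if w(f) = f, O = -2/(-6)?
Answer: -1201/90 ≈ -13.344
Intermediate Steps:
O = ⅓ (O = -2*(-⅙) = ⅓ ≈ 0.33333)
p = -1/90 (p = 1/(-90) = -1/90 ≈ -0.011111)
w(O)*(-17 - 23) + p = (-17 - 23)/3 - 1/90 = (⅓)*(-40) - 1/90 = -40/3 - 1/90 = -1201/90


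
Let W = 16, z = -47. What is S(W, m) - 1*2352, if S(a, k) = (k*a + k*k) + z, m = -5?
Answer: -2454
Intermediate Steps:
S(a, k) = -47 + k² + a*k (S(a, k) = (k*a + k*k) - 47 = (a*k + k²) - 47 = (k² + a*k) - 47 = -47 + k² + a*k)
S(W, m) - 1*2352 = (-47 + (-5)² + 16*(-5)) - 1*2352 = (-47 + 25 - 80) - 2352 = -102 - 2352 = -2454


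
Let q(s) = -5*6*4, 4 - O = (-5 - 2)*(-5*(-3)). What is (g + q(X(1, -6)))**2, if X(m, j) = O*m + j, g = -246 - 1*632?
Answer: 996004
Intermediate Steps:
g = -878 (g = -246 - 632 = -878)
O = 109 (O = 4 - (-5 - 2)*(-5*(-3)) = 4 - (-7)*15 = 4 - 1*(-105) = 4 + 105 = 109)
X(m, j) = j + 109*m (X(m, j) = 109*m + j = j + 109*m)
q(s) = -120 (q(s) = -30*4 = -120)
(g + q(X(1, -6)))**2 = (-878 - 120)**2 = (-998)**2 = 996004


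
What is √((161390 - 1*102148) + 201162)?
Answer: 2*√65101 ≈ 510.30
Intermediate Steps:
√((161390 - 1*102148) + 201162) = √((161390 - 102148) + 201162) = √(59242 + 201162) = √260404 = 2*√65101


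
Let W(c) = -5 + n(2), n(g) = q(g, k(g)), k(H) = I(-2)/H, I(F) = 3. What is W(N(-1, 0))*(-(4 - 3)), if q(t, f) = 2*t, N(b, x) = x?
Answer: 1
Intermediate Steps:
k(H) = 3/H
n(g) = 2*g
W(c) = -1 (W(c) = -5 + 2*2 = -5 + 4 = -1)
W(N(-1, 0))*(-(4 - 3)) = -(-1)*(4 - 3) = -(-1) = -1*(-1) = 1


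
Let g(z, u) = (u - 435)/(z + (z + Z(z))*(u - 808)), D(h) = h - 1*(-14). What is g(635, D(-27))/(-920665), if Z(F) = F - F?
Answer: -112/119847566375 ≈ -9.3452e-10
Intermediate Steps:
Z(F) = 0
D(h) = 14 + h (D(h) = h + 14 = 14 + h)
g(z, u) = (-435 + u)/(z + z*(-808 + u)) (g(z, u) = (u - 435)/(z + (z + 0)*(u - 808)) = (-435 + u)/(z + z*(-808 + u)))
g(635, D(-27))/(-920665) = ((-435 + (14 - 27))/(635*(-807 + (14 - 27))))/(-920665) = ((-435 - 13)/(635*(-807 - 13)))*(-1/920665) = ((1/635)*(-448)/(-820))*(-1/920665) = ((1/635)*(-1/820)*(-448))*(-1/920665) = (112/130175)*(-1/920665) = -112/119847566375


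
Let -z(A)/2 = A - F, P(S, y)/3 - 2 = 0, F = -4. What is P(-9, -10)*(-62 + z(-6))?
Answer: -348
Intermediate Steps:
P(S, y) = 6 (P(S, y) = 6 + 3*0 = 6 + 0 = 6)
z(A) = -8 - 2*A (z(A) = -2*(A - 1*(-4)) = -2*(A + 4) = -2*(4 + A) = -8 - 2*A)
P(-9, -10)*(-62 + z(-6)) = 6*(-62 + (-8 - 2*(-6))) = 6*(-62 + (-8 + 12)) = 6*(-62 + 4) = 6*(-58) = -348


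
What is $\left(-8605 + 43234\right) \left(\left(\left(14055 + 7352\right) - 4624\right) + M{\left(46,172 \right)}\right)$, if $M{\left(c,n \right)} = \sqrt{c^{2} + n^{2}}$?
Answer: $581178507 + 346290 \sqrt{317} \approx 5.8734 \cdot 10^{8}$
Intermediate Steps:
$\left(-8605 + 43234\right) \left(\left(\left(14055 + 7352\right) - 4624\right) + M{\left(46,172 \right)}\right) = \left(-8605 + 43234\right) \left(\left(\left(14055 + 7352\right) - 4624\right) + \sqrt{46^{2} + 172^{2}}\right) = 34629 \left(\left(21407 - 4624\right) + \sqrt{2116 + 29584}\right) = 34629 \left(16783 + \sqrt{31700}\right) = 34629 \left(16783 + 10 \sqrt{317}\right) = 581178507 + 346290 \sqrt{317}$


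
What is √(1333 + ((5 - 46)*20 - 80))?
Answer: √433 ≈ 20.809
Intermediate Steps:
√(1333 + ((5 - 46)*20 - 80)) = √(1333 + (-41*20 - 80)) = √(1333 + (-820 - 80)) = √(1333 - 900) = √433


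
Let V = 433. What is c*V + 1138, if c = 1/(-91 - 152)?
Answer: 276101/243 ≈ 1136.2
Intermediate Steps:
c = -1/243 (c = 1/(-243) = -1/243 ≈ -0.0041152)
c*V + 1138 = -1/243*433 + 1138 = -433/243 + 1138 = 276101/243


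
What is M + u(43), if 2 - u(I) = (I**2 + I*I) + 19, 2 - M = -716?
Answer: -2997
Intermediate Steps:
M = 718 (M = 2 - 1*(-716) = 2 + 716 = 718)
u(I) = -17 - 2*I**2 (u(I) = 2 - ((I**2 + I*I) + 19) = 2 - ((I**2 + I**2) + 19) = 2 - (2*I**2 + 19) = 2 - (19 + 2*I**2) = 2 + (-19 - 2*I**2) = -17 - 2*I**2)
M + u(43) = 718 + (-17 - 2*43**2) = 718 + (-17 - 2*1849) = 718 + (-17 - 3698) = 718 - 3715 = -2997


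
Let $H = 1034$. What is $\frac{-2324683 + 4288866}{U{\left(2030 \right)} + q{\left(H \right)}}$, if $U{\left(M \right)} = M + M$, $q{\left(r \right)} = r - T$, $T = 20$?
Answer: $\frac{1964183}{5074} \approx 387.11$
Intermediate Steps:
$q{\left(r \right)} = -20 + r$ ($q{\left(r \right)} = r - 20 = -20 + r$)
$U{\left(M \right)} = 2 M$
$\frac{-2324683 + 4288866}{U{\left(2030 \right)} + q{\left(H \right)}} = \frac{-2324683 + 4288866}{2 \cdot 2030 + \left(-20 + 1034\right)} = \frac{1964183}{4060 + 1014} = \frac{1964183}{5074}$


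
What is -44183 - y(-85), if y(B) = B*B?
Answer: -51408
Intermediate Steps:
y(B) = B²
-44183 - y(-85) = -44183 - 1*(-85)² = -44183 - 1*7225 = -44183 - 7225 = -51408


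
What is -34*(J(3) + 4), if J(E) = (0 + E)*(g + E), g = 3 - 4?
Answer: -340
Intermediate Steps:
g = -1
J(E) = E*(-1 + E) (J(E) = (0 + E)*(-1 + E) = E*(-1 + E))
-34*(J(3) + 4) = -34*(3*(-1 + 3) + 4) = -34*(3*2 + 4) = -34*(6 + 4) = -34*10 = -340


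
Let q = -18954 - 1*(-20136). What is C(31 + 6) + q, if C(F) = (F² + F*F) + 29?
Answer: 3949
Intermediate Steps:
q = 1182 (q = -18954 + 20136 = 1182)
C(F) = 29 + 2*F² (C(F) = (F² + F²) + 29 = 2*F² + 29 = 29 + 2*F²)
C(31 + 6) + q = (29 + 2*(31 + 6)²) + 1182 = (29 + 2*37²) + 1182 = (29 + 2*1369) + 1182 = (29 + 2738) + 1182 = 2767 + 1182 = 3949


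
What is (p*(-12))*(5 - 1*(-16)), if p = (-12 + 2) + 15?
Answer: -1260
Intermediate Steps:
p = 5 (p = -10 + 15 = 5)
(p*(-12))*(5 - 1*(-16)) = (5*(-12))*(5 - 1*(-16)) = -60*(5 + 16) = -60*21 = -1260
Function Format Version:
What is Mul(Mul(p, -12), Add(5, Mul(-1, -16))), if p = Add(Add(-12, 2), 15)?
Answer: -1260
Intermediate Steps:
p = 5 (p = Add(-10, 15) = 5)
Mul(Mul(p, -12), Add(5, Mul(-1, -16))) = Mul(Mul(5, -12), Add(5, Mul(-1, -16))) = Mul(-60, Add(5, 16)) = Mul(-60, 21) = -1260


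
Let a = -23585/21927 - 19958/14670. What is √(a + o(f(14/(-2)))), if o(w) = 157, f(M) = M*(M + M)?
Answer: √49360753398189865/17870505 ≈ 12.432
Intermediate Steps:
f(M) = 2*M² (f(M) = M*(2*M) = 2*M²)
a = -130601836/53611515 (a = -23585*1/21927 - 19958*1/14670 = -23585/21927 - 9979/7335 = -130601836/53611515 ≈ -2.4361)
√(a + o(f(14/(-2)))) = √(-130601836/53611515 + 157) = √(8286406019/53611515) = √49360753398189865/17870505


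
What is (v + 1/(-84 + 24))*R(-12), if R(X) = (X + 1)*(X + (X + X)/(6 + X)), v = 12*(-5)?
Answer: -79222/15 ≈ -5281.5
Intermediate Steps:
v = -60
R(X) = (1 + X)*(X + 2*X/(6 + X)) (R(X) = (1 + X)*(X + (2*X)/(6 + X)) = (1 + X)*(X + 2*X/(6 + X)))
(v + 1/(-84 + 24))*R(-12) = (-60 + 1/(-84 + 24))*(-12*(8 + (-12)² + 9*(-12))/(6 - 12)) = (-60 + 1/(-60))*(-12*(8 + 144 - 108)/(-6)) = (-60 - 1/60)*(-12*(-⅙)*44) = -3601/60*88 = -79222/15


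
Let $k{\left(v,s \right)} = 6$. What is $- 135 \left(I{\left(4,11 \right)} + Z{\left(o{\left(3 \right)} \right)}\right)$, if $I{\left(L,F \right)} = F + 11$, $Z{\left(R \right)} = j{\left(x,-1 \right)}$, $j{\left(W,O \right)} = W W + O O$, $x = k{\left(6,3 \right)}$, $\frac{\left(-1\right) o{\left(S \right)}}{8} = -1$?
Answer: $-7965$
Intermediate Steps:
$o{\left(S \right)} = 8$ ($o{\left(S \right)} = \left(-8\right) \left(-1\right) = 8$)
$x = 6$
$j{\left(W,O \right)} = O^{2} + W^{2}$ ($j{\left(W,O \right)} = W^{2} + O^{2} = O^{2} + W^{2}$)
$Z{\left(R \right)} = 37$ ($Z{\left(R \right)} = \left(-1\right)^{2} + 6^{2} = 1 + 36 = 37$)
$I{\left(L,F \right)} = 11 + F$
$- 135 \left(I{\left(4,11 \right)} + Z{\left(o{\left(3 \right)} \right)}\right) = - 135 \left(\left(11 + 11\right) + 37\right) = - 135 \left(22 + 37\right) = \left(-135\right) 59 = -7965$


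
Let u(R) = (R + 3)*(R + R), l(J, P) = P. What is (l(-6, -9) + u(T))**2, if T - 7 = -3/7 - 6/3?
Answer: 8708401/2401 ≈ 3627.0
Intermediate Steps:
T = 32/7 (T = 7 + (-3/7 - 6/3) = 7 + (-3*1/7 - 6*1/3) = 7 + (-3/7 - 2) = 7 - 17/7 = 32/7 ≈ 4.5714)
u(R) = 2*R*(3 + R) (u(R) = (3 + R)*(2*R) = 2*R*(3 + R))
(l(-6, -9) + u(T))**2 = (-9 + 2*(32/7)*(3 + 32/7))**2 = (-9 + 2*(32/7)*(53/7))**2 = (-9 + 3392/49)**2 = (2951/49)**2 = 8708401/2401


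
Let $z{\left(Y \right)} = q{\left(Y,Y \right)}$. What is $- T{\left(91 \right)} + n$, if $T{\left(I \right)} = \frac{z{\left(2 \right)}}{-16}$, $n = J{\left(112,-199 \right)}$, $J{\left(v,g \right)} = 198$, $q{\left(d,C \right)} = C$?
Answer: $\frac{1585}{8} \approx 198.13$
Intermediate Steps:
$n = 198$
$z{\left(Y \right)} = Y$
$T{\left(I \right)} = - \frac{1}{8}$ ($T{\left(I \right)} = \frac{2}{-16} = 2 \left(- \frac{1}{16}\right) = - \frac{1}{8}$)
$- T{\left(91 \right)} + n = \left(-1\right) \left(- \frac{1}{8}\right) + 198 = \frac{1}{8} + 198 = \frac{1585}{8}$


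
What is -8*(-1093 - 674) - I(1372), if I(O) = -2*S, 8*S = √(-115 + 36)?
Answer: 14136 + I*√79/4 ≈ 14136.0 + 2.222*I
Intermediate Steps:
S = I*√79/8 (S = √(-115 + 36)/8 = √(-79)/8 = (I*√79)/8 = I*√79/8 ≈ 1.111*I)
I(O) = -I*√79/4
-8*(-1093 - 674) - I(1372) = -8*(-1093 - 674) - (-1)*I*√79/4 = -8*(-1767) + I*√79/4 = 14136 + I*√79/4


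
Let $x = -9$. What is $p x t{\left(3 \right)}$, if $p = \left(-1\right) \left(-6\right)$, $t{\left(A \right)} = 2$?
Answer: $-108$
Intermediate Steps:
$p = 6$
$p x t{\left(3 \right)} = 6 \left(-9\right) 2 = \left(-54\right) 2 = -108$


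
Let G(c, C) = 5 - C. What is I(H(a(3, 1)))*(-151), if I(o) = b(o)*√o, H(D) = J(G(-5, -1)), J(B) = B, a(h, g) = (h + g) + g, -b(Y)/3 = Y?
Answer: 2718*√6 ≈ 6657.7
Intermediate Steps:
b(Y) = -3*Y
a(h, g) = h + 2*g (a(h, g) = (g + h) + g = h + 2*g)
H(D) = 6 (H(D) = 5 - 1*(-1) = 5 + 1 = 6)
I(o) = -3*o^(3/2) (I(o) = (-3*o)*√o = -3*o^(3/2))
I(H(a(3, 1)))*(-151) = -18*√6*(-151) = 2718*√6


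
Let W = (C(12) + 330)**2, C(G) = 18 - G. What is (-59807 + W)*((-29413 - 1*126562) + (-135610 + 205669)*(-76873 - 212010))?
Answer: -1074468805712408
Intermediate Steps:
W = 112896 (W = ((18 - 1*12) + 330)**2 = ((18 - 12) + 330)**2 = (6 + 330)**2 = 336**2 = 112896)
(-59807 + W)*((-29413 - 1*126562) + (-135610 + 205669)*(-76873 - 212010)) = (-59807 + 112896)*((-29413 - 1*126562) + (-135610 + 205669)*(-76873 - 212010)) = 53089*((-29413 - 126562) + 70059*(-288883)) = 53089*(-155975 - 20238854097) = 53089*(-20239010072) = -1074468805712408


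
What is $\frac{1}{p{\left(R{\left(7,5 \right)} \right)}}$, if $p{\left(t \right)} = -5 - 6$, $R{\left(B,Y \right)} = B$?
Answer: $- \frac{1}{11} \approx -0.090909$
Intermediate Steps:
$p{\left(t \right)} = -11$ ($p{\left(t \right)} = -5 - 6 = -11$)
$\frac{1}{p{\left(R{\left(7,5 \right)} \right)}} = \frac{1}{-11} = - \frac{1}{11}$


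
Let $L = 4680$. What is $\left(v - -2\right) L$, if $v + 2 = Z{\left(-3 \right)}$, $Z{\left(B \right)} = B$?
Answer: $-14040$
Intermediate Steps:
$v = -5$ ($v = -2 - 3 = -5$)
$\left(v - -2\right) L = \left(-5 - -2\right) 4680 = \left(-5 + 2\right) 4680 = \left(-3\right) 4680 = -14040$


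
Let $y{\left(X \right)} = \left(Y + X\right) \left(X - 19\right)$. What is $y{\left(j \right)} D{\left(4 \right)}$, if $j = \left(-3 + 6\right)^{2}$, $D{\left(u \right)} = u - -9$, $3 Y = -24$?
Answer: $-130$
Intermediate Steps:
$Y = -8$ ($Y = \frac{1}{3} \left(-24\right) = -8$)
$D{\left(u \right)} = 9 + u$ ($D{\left(u \right)} = u + 9 = 9 + u$)
$j = 9$ ($j = 3^{2} = 9$)
$y{\left(X \right)} = \left(-19 + X\right) \left(-8 + X\right)$ ($y{\left(X \right)} = \left(-8 + X\right) \left(X - 19\right) = \left(-8 + X\right) \left(-19 + X\right) = \left(-19 + X\right) \left(-8 + X\right)$)
$y{\left(j \right)} D{\left(4 \right)} = \left(152 + 9^{2} - 243\right) \left(9 + 4\right) = \left(152 + 81 - 243\right) 13 = \left(-10\right) 13 = -130$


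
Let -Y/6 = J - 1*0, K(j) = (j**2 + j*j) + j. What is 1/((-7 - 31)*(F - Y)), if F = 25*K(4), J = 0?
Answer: -1/34200 ≈ -2.9240e-5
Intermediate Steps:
K(j) = j + 2*j**2 (K(j) = (j**2 + j**2) + j = 2*j**2 + j = j + 2*j**2)
Y = 0 (Y = -6*(0 - 1*0) = -6*(0 + 0) = -6*0 = 0)
F = 900 (F = 25*(4*(1 + 2*4)) = 25*(4*(1 + 8)) = 25*(4*9) = 25*36 = 900)
1/((-7 - 31)*(F - Y)) = 1/((-7 - 31)*(900 - 1*0)) = 1/(-38*(900 + 0)) = 1/(-38*900) = 1/(-34200) = -1/34200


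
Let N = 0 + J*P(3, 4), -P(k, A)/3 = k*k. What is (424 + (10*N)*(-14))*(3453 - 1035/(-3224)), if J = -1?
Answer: -9341012373/806 ≈ -1.1589e+7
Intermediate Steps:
P(k, A) = -3*k² (P(k, A) = -3*k*k = -3*k²)
N = 27 (N = 0 - (-3)*3² = 0 - (-3)*9 = 0 - 1*(-27) = 0 + 27 = 27)
(424 + (10*N)*(-14))*(3453 - 1035/(-3224)) = (424 + (10*27)*(-14))*(3453 - 1035/(-3224)) = (424 + 270*(-14))*(3453 - 1035*(-1/3224)) = (424 - 3780)*(3453 + 1035/3224) = -3356*11133507/3224 = -9341012373/806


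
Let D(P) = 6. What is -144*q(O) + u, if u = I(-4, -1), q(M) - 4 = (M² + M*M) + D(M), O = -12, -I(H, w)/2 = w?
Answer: -42910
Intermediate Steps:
I(H, w) = -2*w
q(M) = 10 + 2*M² (q(M) = 4 + ((M² + M*M) + 6) = 4 + ((M² + M²) + 6) = 4 + (2*M² + 6) = 4 + (6 + 2*M²) = 10 + 2*M²)
u = 2 (u = -2*(-1) = 2)
-144*q(O) + u = -144*(10 + 2*(-12)²) + 2 = -144*(10 + 2*144) + 2 = -144*(10 + 288) + 2 = -144*298 + 2 = -42912 + 2 = -42910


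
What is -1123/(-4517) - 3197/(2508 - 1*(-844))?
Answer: -10676553/15140984 ≈ -0.70514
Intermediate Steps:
-1123/(-4517) - 3197/(2508 - 1*(-844)) = -1123*(-1/4517) - 3197/(2508 + 844) = 1123/4517 - 3197/3352 = -10676553/15140984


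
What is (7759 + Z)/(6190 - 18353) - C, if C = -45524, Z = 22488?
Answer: 553678165/12163 ≈ 45522.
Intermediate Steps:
(7759 + Z)/(6190 - 18353) - C = (7759 + 22488)/(6190 - 18353) - 1*(-45524) = 30247/(-12163) + 45524 = 30247*(-1/12163) + 45524 = -30247/12163 + 45524 = 553678165/12163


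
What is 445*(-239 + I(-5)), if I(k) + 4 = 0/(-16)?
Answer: -108135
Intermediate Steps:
I(k) = -4 (I(k) = -4 + 0/(-16) = -4 + 0*(-1/16) = -4 + 0 = -4)
445*(-239 + I(-5)) = 445*(-239 - 4) = 445*(-243) = -108135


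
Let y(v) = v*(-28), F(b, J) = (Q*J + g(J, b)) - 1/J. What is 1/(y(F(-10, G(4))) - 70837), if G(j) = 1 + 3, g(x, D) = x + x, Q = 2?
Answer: -1/71278 ≈ -1.4030e-5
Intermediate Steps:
g(x, D) = 2*x
G(j) = 4
F(b, J) = -1/J + 4*J (F(b, J) = (2*J + 2*J) - 1/J = 4*J - 1/J = -1/J + 4*J)
y(v) = -28*v
1/(y(F(-10, G(4))) - 70837) = 1/(-28*(-1/4 + 4*4) - 70837) = 1/(-28*(-1*¼ + 16) - 70837) = 1/(-28*(-¼ + 16) - 70837) = 1/(-28*63/4 - 70837) = 1/(-441 - 70837) = 1/(-71278) = -1/71278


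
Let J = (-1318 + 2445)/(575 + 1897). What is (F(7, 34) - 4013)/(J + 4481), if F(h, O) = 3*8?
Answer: -9860808/11078159 ≈ -0.89011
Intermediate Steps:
F(h, O) = 24
J = 1127/2472 ≈ 0.45591
(F(7, 34) - 4013)/(J + 4481) = (24 - 4013)/(1127/2472 + 4481) = -3989/11078159/2472 = -3989*2472/11078159 = -9860808/11078159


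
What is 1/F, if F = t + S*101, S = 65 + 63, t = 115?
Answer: 1/13043 ≈ 7.6670e-5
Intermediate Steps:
S = 128
F = 13043 (F = 115 + 128*101 = 115 + 12928 = 13043)
1/F = 1/13043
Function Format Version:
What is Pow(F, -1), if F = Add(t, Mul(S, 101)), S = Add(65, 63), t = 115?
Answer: Rational(1, 13043) ≈ 7.6670e-5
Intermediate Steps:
S = 128
F = 13043 (F = Add(115, Mul(128, 101)) = Add(115, 12928) = 13043)
Pow(F, -1) = Pow(13043, -1) = Rational(1, 13043)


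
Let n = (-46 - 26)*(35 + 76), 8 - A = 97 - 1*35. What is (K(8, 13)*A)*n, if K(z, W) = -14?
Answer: -6041952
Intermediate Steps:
A = -54 (A = 8 - (97 - 1*35) = 8 - (97 - 35) = 8 - 1*62 = 8 - 62 = -54)
n = -7992 (n = -72*111 = -7992)
(K(8, 13)*A)*n = -14*(-54)*(-7992) = 756*(-7992) = -6041952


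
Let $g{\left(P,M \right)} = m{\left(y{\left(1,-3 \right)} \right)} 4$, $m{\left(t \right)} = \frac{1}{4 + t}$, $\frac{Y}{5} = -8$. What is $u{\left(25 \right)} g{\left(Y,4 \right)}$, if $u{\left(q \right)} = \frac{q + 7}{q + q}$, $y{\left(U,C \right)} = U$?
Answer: $\frac{64}{125} \approx 0.512$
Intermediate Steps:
$Y = -40$ ($Y = 5 \left(-8\right) = -40$)
$u{\left(q \right)} = \frac{7 + q}{2 q}$
$g{\left(P,M \right)} = \frac{4}{5}$ ($g{\left(P,M \right)} = \frac{1}{4 + 1} \cdot 4 = \frac{1}{5} \cdot 4 = \frac{4}{5}$)
$u{\left(25 \right)} g{\left(Y,4 \right)} = \frac{7 + 25}{2 \cdot 25} \cdot \frac{4}{5} = \frac{1}{2} \cdot \frac{1}{25} \cdot 32 \cdot \frac{4}{5} = \frac{16}{25} \cdot \frac{4}{5} = \frac{64}{125}$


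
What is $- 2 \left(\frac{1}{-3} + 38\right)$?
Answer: $- \frac{226}{3} \approx -75.333$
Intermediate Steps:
$- 2 \left(\frac{1}{-3} + 38\right) = - 2 \left(- \frac{1}{3} + 38\right) = \left(-2\right) \frac{113}{3} = - \frac{226}{3}$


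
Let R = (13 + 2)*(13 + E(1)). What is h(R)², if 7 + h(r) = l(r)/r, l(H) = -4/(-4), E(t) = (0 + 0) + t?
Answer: 2157961/44100 ≈ 48.933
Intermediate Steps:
E(t) = t (E(t) = 0 + t = t)
l(H) = 1 (l(H) = -4*(-¼) = 1)
R = 210 (R = (13 + 2)*(13 + 1) = 15*14 = 210)
h(r) = -7 + 1/r
h(R)² = (-7 + 1/210)² = (-1469/210)² = 2157961/44100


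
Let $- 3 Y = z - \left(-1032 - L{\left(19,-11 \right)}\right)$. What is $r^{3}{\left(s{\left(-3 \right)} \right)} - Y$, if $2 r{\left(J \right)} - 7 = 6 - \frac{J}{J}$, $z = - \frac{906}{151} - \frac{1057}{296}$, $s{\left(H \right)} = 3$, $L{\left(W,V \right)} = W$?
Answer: $\frac{500071}{888} \approx 563.14$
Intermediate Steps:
$z = - \frac{2833}{296}$ ($z = \left(-906\right) \frac{1}{151} - \frac{1057}{296} = -6 - \frac{1057}{296} = - \frac{2833}{296} \approx -9.571$)
$r{\left(J \right)} = 6$ ($r{\left(J \right)} = \frac{7}{2} + \frac{6 - \frac{J}{J}}{2} = \frac{7}{2} + \frac{6 - 1}{2} = \frac{7}{2} + \frac{1}{2} \cdot 5 = \frac{7}{2} + \frac{5}{2} = 6$)
$Y = - \frac{308263}{888}$ ($Y = - \frac{- \frac{2833}{296} - \left(-1032 - 19\right)}{3} = - \frac{- \frac{2833}{296} - -1051}{3} = - \frac{- \frac{2833}{296} + 1051}{3} = \left(- \frac{1}{3}\right) \frac{308263}{296} = - \frac{308263}{888} \approx -347.14$)
$r^{3}{\left(s{\left(-3 \right)} \right)} - Y = 6^{3} - - \frac{308263}{888} = 216 + \frac{308263}{888} = \frac{500071}{888}$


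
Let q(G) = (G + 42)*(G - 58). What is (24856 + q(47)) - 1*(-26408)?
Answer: 50285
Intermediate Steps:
q(G) = (-58 + G)*(42 + G) (q(G) = (42 + G)*(-58 + G) = (-58 + G)*(42 + G))
(24856 + q(47)) - 1*(-26408) = (24856 + (-2436 + 47**2 - 16*47)) - 1*(-26408) = (24856 + (-2436 + 2209 - 752)) + 26408 = (24856 - 979) + 26408 = 23877 + 26408 = 50285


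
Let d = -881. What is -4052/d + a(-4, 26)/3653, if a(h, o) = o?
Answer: 1140374/247561 ≈ 4.6064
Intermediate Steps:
-4052/d + a(-4, 26)/3653 = -4052/(-881) + 26/3653 = -4052*(-1/881) + 26*(1/3653) = 4052/881 + 2/281 = 1140374/247561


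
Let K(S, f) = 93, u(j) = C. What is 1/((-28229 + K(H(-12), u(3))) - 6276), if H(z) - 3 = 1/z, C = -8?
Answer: -1/34412 ≈ -2.9060e-5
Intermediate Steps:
H(z) = 3 + 1/z
u(j) = -8
1/((-28229 + K(H(-12), u(3))) - 6276) = 1/((-28229 + 93) - 6276) = 1/(-28136 - 6276) = 1/(-34412) = -1/34412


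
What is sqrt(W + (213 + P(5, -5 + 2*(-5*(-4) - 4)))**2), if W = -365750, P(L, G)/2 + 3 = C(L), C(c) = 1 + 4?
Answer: I*sqrt(318661) ≈ 564.5*I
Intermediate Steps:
C(c) = 5
P(L, G) = 4 (P(L, G) = -6 + 2*5 = -6 + 10 = 4)
sqrt(W + (213 + P(5, -5 + 2*(-5*(-4) - 4)))**2) = sqrt(-365750 + (213 + 4)**2) = sqrt(-365750 + 217**2) = sqrt(-365750 + 47089) = sqrt(-318661) = I*sqrt(318661)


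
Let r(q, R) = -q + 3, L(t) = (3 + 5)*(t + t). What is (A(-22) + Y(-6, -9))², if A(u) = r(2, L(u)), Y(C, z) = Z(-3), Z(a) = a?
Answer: 4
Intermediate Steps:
L(t) = 16*t (L(t) = 8*(2*t) = 16*t)
r(q, R) = 3 - q
Y(C, z) = -3
A(u) = 1 (A(u) = 3 - 1*2 = 3 - 2 = 1)
(A(-22) + Y(-6, -9))² = (1 - 3)² = (-2)² = 4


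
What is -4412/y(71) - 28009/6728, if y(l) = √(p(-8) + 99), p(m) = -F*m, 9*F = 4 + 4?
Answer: -28009/6728 - 13236*√955/955 ≈ -432.47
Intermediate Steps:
F = 8/9 (F = (4 + 4)/9 = (⅑)*8 = 8/9 ≈ 0.88889)
p(m) = -8*m/9
y(l) = √955/3 (y(l) = √(-8/9*(-8) + 99) = √(64/9 + 99) = √(955/9) = √955/3)
-4412/y(71) - 28009/6728 = -4412*3*√955/955 - 28009/6728 = -13236*√955/955 - 28009*1/6728 = -13236*√955/955 - 28009/6728 = -28009/6728 - 13236*√955/955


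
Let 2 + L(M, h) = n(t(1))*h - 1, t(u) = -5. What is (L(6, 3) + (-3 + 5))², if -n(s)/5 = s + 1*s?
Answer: 22201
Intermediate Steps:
n(s) = -10*s (n(s) = -5*(s + 1*s) = -5*(s + s) = -10*s)
L(M, h) = -3 + 50*h (L(M, h) = -2 + ((-10*(-5))*h - 1) = -2 + (50*h - 1) = -2 + (-1 + 50*h) = -3 + 50*h)
(L(6, 3) + (-3 + 5))² = ((-3 + 50*3) + (-3 + 5))² = ((-3 + 150) + 2)² = (147 + 2)² = 149² = 22201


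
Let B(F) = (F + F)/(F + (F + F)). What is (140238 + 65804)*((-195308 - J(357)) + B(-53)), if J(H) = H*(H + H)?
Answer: -278283621872/3 ≈ -9.2761e+10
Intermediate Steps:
J(H) = 2*H² (J(H) = H*(2*H) = 2*H²)
B(F) = ⅔ (B(F) = (2*F)/(F + 2*F) = (2*F)/((3*F)) = (2*F)*(1/(3*F)) = ⅔)
(140238 + 65804)*((-195308 - J(357)) + B(-53)) = (140238 + 65804)*((-195308 - 2*357²) + ⅔) = 206042*((-195308 - 2*127449) + ⅔) = 206042*((-195308 - 1*254898) + ⅔) = 206042*((-195308 - 254898) + ⅔) = 206042*(-450206 + ⅔) = 206042*(-1350616/3) = -278283621872/3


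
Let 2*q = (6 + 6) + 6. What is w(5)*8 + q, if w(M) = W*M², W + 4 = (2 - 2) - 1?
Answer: -991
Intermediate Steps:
q = 9 (q = ((6 + 6) + 6)/2 = (12 + 6)/2 = (½)*18 = 9)
W = -5 (W = -4 + ((2 - 2) - 1) = -4 + (0 - 1) = -4 - 1 = -5)
w(M) = -5*M²
w(5)*8 + q = -5*5²*8 + 9 = -5*25*8 + 9 = -125*8 + 9 = -1000 + 9 = -991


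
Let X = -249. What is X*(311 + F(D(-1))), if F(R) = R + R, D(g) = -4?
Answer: -75447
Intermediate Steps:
F(R) = 2*R
X*(311 + F(D(-1))) = -249*(311 + 2*(-4)) = -249*(311 - 8) = -249*303 = -75447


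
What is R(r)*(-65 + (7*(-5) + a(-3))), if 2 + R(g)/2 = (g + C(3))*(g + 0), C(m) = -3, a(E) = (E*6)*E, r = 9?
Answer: -4784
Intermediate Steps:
a(E) = 6*E² (a(E) = (6*E)*E = 6*E²)
R(g) = -4 + 2*g*(-3 + g) (R(g) = -4 + 2*((g - 3)*(g + 0)) = -4 + 2*((-3 + g)*g) = -4 + 2*(g*(-3 + g)) = -4 + 2*g*(-3 + g))
R(r)*(-65 + (7*(-5) + a(-3))) = (-4 - 6*9 + 2*9²)*(-65 + (7*(-5) + 6*(-3)²)) = (-4 - 54 + 2*81)*(-65 + (-35 + 6*9)) = (-4 - 54 + 162)*(-65 + (-35 + 54)) = 104*(-65 + 19) = 104*(-46) = -4784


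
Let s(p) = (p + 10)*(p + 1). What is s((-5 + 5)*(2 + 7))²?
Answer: 100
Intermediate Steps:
s(p) = (1 + p)*(10 + p) (s(p) = (10 + p)*(1 + p) = (1 + p)*(10 + p))
s((-5 + 5)*(2 + 7))² = (10 + ((-5 + 5)*(2 + 7))² + 11*((-5 + 5)*(2 + 7)))² = (10 + (0*9)² + 11*(0*9))² = (10 + 0² + 11*0)² = (10 + 0 + 0)² = 10² = 100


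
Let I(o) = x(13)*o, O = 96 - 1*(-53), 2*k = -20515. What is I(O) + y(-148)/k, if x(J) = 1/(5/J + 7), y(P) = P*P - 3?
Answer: 3230233/179040 ≈ 18.042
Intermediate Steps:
y(P) = -3 + P² (y(P) = P² - 3 = -3 + P²)
k = -20515/2 (k = (½)*(-20515) = -20515/2 ≈ -10258.)
x(J) = 1/(7 + 5/J)
O = 149 (O = 96 + 53 = 149)
I(o) = 13*o/96 (I(o) = (13/(5 + 7*13))*o = (13/(5 + 91))*o = (13/96)*o = (13*(1/96))*o = 13*o/96)
I(O) + y(-148)/k = (13/96)*149 + (-3 + (-148)²)/(-20515/2) = 1937/96 + (-3 + 21904)*(-2/20515) = 1937/96 + 21901*(-2/20515) = 1937/96 - 3982/1865 = 3230233/179040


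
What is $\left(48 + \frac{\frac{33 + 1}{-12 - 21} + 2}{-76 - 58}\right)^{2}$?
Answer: $\frac{11259756544}{4888521} \approx 2303.3$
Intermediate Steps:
$\left(48 + \frac{\frac{33 + 1}{-12 - 21} + 2}{-76 - 58}\right)^{2} = \left(48 + \frac{\frac{34}{-33} + 2}{-134}\right)^{2} = \left(48 + \left(34 \left(- \frac{1}{33}\right) + 2\right) \left(- \frac{1}{134}\right)\right)^{2} = \left(48 + \left(- \frac{34}{33} + 2\right) \left(- \frac{1}{134}\right)\right)^{2} = \left(48 + \frac{32}{33} \left(- \frac{1}{134}\right)\right)^{2} = \left(48 - \frac{16}{2211}\right)^{2} = \left(\frac{106112}{2211}\right)^{2} = \frac{11259756544}{4888521}$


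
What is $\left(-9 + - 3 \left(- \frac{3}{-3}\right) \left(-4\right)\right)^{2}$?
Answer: $9$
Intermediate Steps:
$\left(-9 + - 3 \left(- \frac{3}{-3}\right) \left(-4\right)\right)^{2} = \left(-9 + - 3 \left(\left(-3\right) \left(- \frac{1}{3}\right)\right) \left(-4\right)\right)^{2} = \left(-9 + \left(-3\right) 1 \left(-4\right)\right)^{2} = \left(-9 - -12\right)^{2} = \left(-9 + 12\right)^{2} = 3^{2} = 9$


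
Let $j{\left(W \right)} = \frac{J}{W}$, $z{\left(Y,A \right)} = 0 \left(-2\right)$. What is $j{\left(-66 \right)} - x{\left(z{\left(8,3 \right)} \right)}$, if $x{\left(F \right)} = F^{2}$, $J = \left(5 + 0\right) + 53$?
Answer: $- \frac{29}{33} \approx -0.87879$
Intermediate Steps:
$z{\left(Y,A \right)} = 0$
$J = 58$ ($J = 5 + 53 = 58$)
$j{\left(W \right)} = \frac{58}{W}$
$j{\left(-66 \right)} - x{\left(z{\left(8,3 \right)} \right)} = \frac{58}{-66} - 0^{2} = 58 \left(- \frac{1}{66}\right) - 0 = - \frac{29}{33} + 0 = - \frac{29}{33}$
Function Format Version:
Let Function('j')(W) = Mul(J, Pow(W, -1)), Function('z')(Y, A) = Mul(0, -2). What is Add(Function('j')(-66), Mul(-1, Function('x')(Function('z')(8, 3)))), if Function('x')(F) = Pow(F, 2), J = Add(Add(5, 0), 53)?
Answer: Rational(-29, 33) ≈ -0.87879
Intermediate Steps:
Function('z')(Y, A) = 0
J = 58 (J = Add(5, 53) = 58)
Function('j')(W) = Mul(58, Pow(W, -1))
Add(Function('j')(-66), Mul(-1, Function('x')(Function('z')(8, 3)))) = Add(Mul(58, Pow(-66, -1)), Mul(-1, Pow(0, 2))) = Add(Mul(58, Rational(-1, 66)), Mul(-1, 0)) = Add(Rational(-29, 33), 0) = Rational(-29, 33)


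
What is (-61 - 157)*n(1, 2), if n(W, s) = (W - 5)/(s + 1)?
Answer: 872/3 ≈ 290.67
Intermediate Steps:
n(W, s) = (-5 + W)/(1 + s)
(-61 - 157)*n(1, 2) = (-61 - 157)*((-5 + 1)/(1 + 2)) = -218*(-4)/3 = -218*(-4/3) = 872/3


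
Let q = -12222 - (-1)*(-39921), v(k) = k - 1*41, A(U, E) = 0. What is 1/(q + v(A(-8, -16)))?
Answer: -1/52184 ≈ -1.9163e-5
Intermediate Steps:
v(k) = -41 + k (v(k) = k - 41 = -41 + k)
q = -52143 (q = -12222 - 1*39921 = -12222 - 39921 = -52143)
1/(q + v(A(-8, -16))) = 1/(-52143 + (-41 + 0)) = 1/(-52143 - 41) = 1/(-52184) = -1/52184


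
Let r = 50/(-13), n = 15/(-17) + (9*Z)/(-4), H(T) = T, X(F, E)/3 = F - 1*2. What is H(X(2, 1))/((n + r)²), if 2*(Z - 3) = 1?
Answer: 0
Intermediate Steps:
Z = 7/2 (Z = 3 + (½)*1 = 3 + ½ = 7/2 ≈ 3.5000)
X(F, E) = -6 + 3*F (X(F, E) = 3*(F - 1*2) = 3*(F - 2) = 3*(-2 + F) = -6 + 3*F)
n = -1191/136 (n = 15/(-17) + (9*(7/2))/(-4) = 15*(-1/17) + (63/2)*(-¼) = -15/17 - 63/8 = -1191/136 ≈ -8.7574)
r = -50/13 (r = 50*(-1/13) = -50/13 ≈ -3.8462)
H(X(2, 1))/((n + r)²) = (-6 + 3*2)/((-1191/136 - 50/13)²) = (-6 + 6)/((-22283/1768)²) = 0/(496532089/3125824) = 0*(3125824/496532089) = 0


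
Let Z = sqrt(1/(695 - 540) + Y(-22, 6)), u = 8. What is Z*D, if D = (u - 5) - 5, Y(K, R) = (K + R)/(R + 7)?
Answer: -2*I*sqrt(4971005)/2015 ≈ -2.213*I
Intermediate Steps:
Y(K, R) = (K + R)/(7 + R)
D = -2 (D = (8 - 5) - 5 = 3 - 5 = -2)
Z = I*sqrt(4971005)/2015 (Z = sqrt(1/(695 - 540) + (-22 + 6)/(7 + 6)) = sqrt(1/155 - 16/13) = sqrt(-2467/2015) = I*sqrt(4971005)/2015 ≈ 1.1065*I)
Z*D = (I*sqrt(4971005)/2015)*(-2) = -2*I*sqrt(4971005)/2015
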